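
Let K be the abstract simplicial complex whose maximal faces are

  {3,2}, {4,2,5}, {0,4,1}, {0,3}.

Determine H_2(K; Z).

H_2 = 0.

Fix the vertex order 0 < 1 < 2 < 3 < 4 < 5 and write every simplex with vertices in increasing order. Then dim K = 2 and the simplices of K are:

  0-simplices (6): [0], [1], [2], [3], [4], [5]
  1-simplices (8): [0,1], [0,3], [0,4], [1,4], [2,3], [2,4], [2,5], [4,5]
  2-simplices (2): [0,1,4], [2,4,5]

giving chain groups C_0 ≅ Z^6, C_1 ≅ Z^8, C_2 ≅ Z^2.

The boundary map ∂_1: C_1 → C_0 is given by ∂[p,q] = [q] − [p]. For instance
  ∂[2,3] = [3] − [2].
As a 6×8 matrix over Z this has rank 5, with invariant factors (1,1,1,1,1).

Boundary ∂_2: C_2 → C_1 acts by ∂[p,q,r] = [q,r] − [p,r] + [p,q]. For instance
  ∂[0,1,4] = [1,4] − [0,4] + [0,1],
  ∂[2,4,5] = [4,5] − [2,5] + [2,4].
The 8×2 boundary matrix has rank 2 and Smith normal form diag(1,1).

Computing H_k = (kernel of ∂_k) / (image of ∂_{k+1}):

  H_2: rank ker ∂_2 − rank ∂_3 = (2 − 2) − 0 = 0, and there is no ∂_3, so H_2 ≅ 0.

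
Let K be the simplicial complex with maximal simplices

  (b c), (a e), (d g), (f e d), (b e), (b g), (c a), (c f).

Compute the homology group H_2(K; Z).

H_2 ≅ 0.

Order the vertices as a < b < c < d < e < f < g. Listing each simplex with vertices in this order, K has dimension 2 with simplices:

  0-simplices (7): a, b, c, d, e, f, g
  1-simplices (10): ac, ae, bc, be, bg, cf, de, df, dg, ef
  2-simplices (1): def

giving chain groups C_0 ≅ Z^7, C_1 ≅ Z^10, C_2 ≅ Z^1.

The boundary map ∂_1: C_1 → C_0 is given by ∂[p,q] = [q] − [p].
The 7×10 boundary matrix has rank 6 and Smith normal form diag(1,1,1,1,1,1).

Boundary ∂_2: C_2 → C_1 sends each 2-simplex [p,q,r] to [q,r] − [p,r] + [p,q]. For instance
  ∂def = ef − df + de.
This gives a 10×1 integer matrix of rank 1; reducing to Smith normal form yields diagonal entries (1).

Reading off H_k = ker ∂_k / im ∂_{k+1}:

  H_2: rank ker ∂_2 − rank ∂_3 = (1 − 1) − 0 = 0, and there is no ∂_3, so H_2 = 0.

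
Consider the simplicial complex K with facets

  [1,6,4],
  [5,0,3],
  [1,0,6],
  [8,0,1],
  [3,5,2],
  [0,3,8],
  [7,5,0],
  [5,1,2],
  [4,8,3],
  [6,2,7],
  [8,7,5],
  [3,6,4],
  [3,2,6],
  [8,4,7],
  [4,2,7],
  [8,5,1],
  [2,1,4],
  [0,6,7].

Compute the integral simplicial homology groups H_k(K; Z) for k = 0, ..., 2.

H_0 = Z,  H_1 = Z ⊕ Z/2Z,  H_2 = 0.

Take the total order 0 < 1 < 2 < 3 < 4 < 5 < 6 < 7 < 8 on the vertex set. Then K (dimension 2) consists of the simplices:

  0-simplices (9): [0], [1], [2], [3], [4], [5], [6], [7], [8]
  1-simplices (27): (27 of them)
  2-simplices (18): [0,1,6], [0,1,8], [0,3,5], [0,3,8], [0,5,7], [0,6,7], [1,2,4], [1,2,5], [1,4,6], [1,5,8], [2,3,5], [2,3,6], [2,4,7], [2,6,7], [3,4,6], [3,4,8], [4,7,8], [5,7,8]

Hence C_0 ≅ Z^9, C_1 ≅ Z^27, C_2 ≅ Z^18.

Boundary ∂_1: C_1 → C_0 sends each edge [p,q] (with p < q) to q − p. For instance
  ∂[0,8] = [8] − [0].
The 9×27 boundary matrix has rank 8 and Smith normal form diag(1,1,1,1,1,1,1,1).

The boundary map ∂_2: C_2 → C_1 acts by ∂[p,q,r] = [q,r] − [p,r] + [p,q]. For instance
  ∂[0,1,6] = [1,6] − [0,6] + [0,1],
  ∂[2,3,5] = [3,5] − [2,5] + [2,3].
This gives a 27×18 integer matrix of rank 18; reducing to Smith normal form yields diagonal entries (1,1,1,1,1,1,1,1,1,1,1,1,1,1,1,1,1,2).

Now H_k = ker ∂_k / im ∂_{k+1}, so:

  H_0: rank C_0 − rank ∂_1 = 9 − 8 = 1, and the invariant factors of ∂_1 are all 1, so H_0 ≅ Z.
  H_1: rank ker ∂_1 − rank ∂_2 = (27 − 8) − 18 = 1, and ∂_2 has invariant factor 2 > 1, so H_1 ≅ Z ⊕ Z/2Z.
  H_2: rank ker ∂_2 − rank ∂_3 = (18 − 18) − 0 = 0, and there is no ∂_3, so H_2 ≅ 0.

As a check, the Euler characteristic is 9 − 27 + 18 = 0, which agrees with 1 − 1 + 0 = 0.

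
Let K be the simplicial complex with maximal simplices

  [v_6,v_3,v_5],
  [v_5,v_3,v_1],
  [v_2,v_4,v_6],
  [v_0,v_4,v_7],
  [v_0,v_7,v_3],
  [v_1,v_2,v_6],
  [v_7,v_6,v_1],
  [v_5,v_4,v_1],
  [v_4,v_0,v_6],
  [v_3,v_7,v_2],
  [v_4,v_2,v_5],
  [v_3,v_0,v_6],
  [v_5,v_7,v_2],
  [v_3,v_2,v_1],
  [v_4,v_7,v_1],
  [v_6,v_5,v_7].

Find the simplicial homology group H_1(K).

Take the total order v_0 < v_1 < v_2 < v_3 < v_4 < v_5 < v_6 < v_7 on the vertex set. Then K (dimension 2) consists of the simplices:

  0-simplices (8): [v_0], [v_1], [v_2], [v_3], [v_4], [v_5], [v_6], [v_7]
  1-simplices (24): (24 of them)
  2-simplices (16): (16 of them)

Hence C_0 ≅ Z^8, C_1 ≅ Z^24, C_2 ≅ Z^16.

The boundary map ∂_1: C_1 → C_0 is given by ∂[p,q] = [q] − [p]. For instance
  ∂[v_0,v_3] = [v_3] − [v_0].
The resulting 8×24 matrix has rank 7, and its Smith normal form has invariant factors (1,1,1,1,1,1,1).

The boundary map ∂_2: C_2 → C_1 maps a triangle to the signed sum of its edges. For instance
  ∂[v_2,v_4,v_6] = [v_4,v_6] − [v_2,v_6] + [v_2,v_4],
  ∂[v_1,v_4,v_7] = [v_4,v_7] − [v_1,v_7] + [v_1,v_4].
The resulting 24×16 matrix has rank 15, and its Smith normal form has invariant factors (1,1,1,1,1,1,1,1,1,1,1,1,1,1,1).

Computing H_k = (kernel of ∂_k) / (image of ∂_{k+1}):

  H_1: rank ker ∂_1 − rank ∂_2 = (24 − 7) − 15 = 2, and the invariant factors of ∂_2 are all 1, so H_1 ≅ Z^2.

H_1 = Z^2.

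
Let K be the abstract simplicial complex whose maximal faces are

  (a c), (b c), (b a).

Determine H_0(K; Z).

Take the total order a < b < c on the vertex set. Then K (dimension 1) consists of the simplices:

  0-simplices (3): a, b, c
  1-simplices (3): ab, ac, bc

Hence C_0 ≅ Z^3, C_1 ≅ Z^3.

The boundary map ∂_1: C_1 → C_0 maps an edge to its endpoints' difference, ∂[p,q] = q − p.
This gives a 3×3 integer matrix of rank 2; reducing to Smith normal form yields diagonal entries (1,1).

Reading off H_k = ker ∂_k / im ∂_{k+1}:

  H_0: rank C_0 − rank ∂_1 = 3 − 2 = 1, and the invariant factors of ∂_1 are all 1, so H_0 = Z.

H_0 ≅ Z.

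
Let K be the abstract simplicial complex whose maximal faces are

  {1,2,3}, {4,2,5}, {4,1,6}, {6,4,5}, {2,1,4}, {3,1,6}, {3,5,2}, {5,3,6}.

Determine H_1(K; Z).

We work with the vertex ordering 1 < 2 < 3 < 4 < 5 < 6. The simplices of K, each written with vertices in increasing order, are:

  0-simplices (6): [1], [2], [3], [4], [5], [6]
  1-simplices (12): [1,2], [1,3], [1,4], [1,6], [2,3], [2,4], [2,5], [3,5], [3,6], [4,5], [4,6], [5,6]
  2-simplices (8): [1,2,3], [1,2,4], [1,3,6], [1,4,6], [2,3,5], [2,4,5], [3,5,6], [4,5,6]

so the chain groups are C_0 ≅ Z^6, C_1 ≅ Z^12, C_2 ≅ Z^8.

∂_1: C_1 → C_0 sends each edge [p,q] (with p < q) to q − p.
As a 6×12 matrix over Z this has rank 5, with invariant factors (1,1,1,1,1).

The boundary map ∂_2: C_2 → C_1 sends each 2-simplex [p,q,r] to [q,r] − [p,r] + [p,q]. For instance
  ∂[1,4,6] = [4,6] − [1,6] + [1,4],
  ∂[4,5,6] = [5,6] − [4,6] + [4,5].
The resulting 12×8 matrix has rank 7, and its Smith normal form has invariant factors (1,1,1,1,1,1,1).

Reading off H_k = ker ∂_k / im ∂_{k+1}:

  H_1: rank ker ∂_1 − rank ∂_2 = (12 − 5) − 7 = 0, and the invariant factors of ∂_2 are all 1, so H_1 ≅ 0.

H_1 ≅ 0.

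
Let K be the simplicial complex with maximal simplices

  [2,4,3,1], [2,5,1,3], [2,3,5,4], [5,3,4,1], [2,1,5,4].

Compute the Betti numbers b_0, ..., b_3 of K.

K has 5 vertices, 10 edges, 10 triangles, 5 3-simplices.
rank ∂_0 = 0, rank ∂_1 = 4 ⇒ b_0 = 5 − 0 − 4 = 1; all invariant factors of ∂_1 are 1 so no torsion. So H_0 ≅ Z.
rank ∂_1 = 4, rank ∂_2 = 6 ⇒ b_1 = 10 − 4 − 6 = 0; all invariant factors of ∂_2 are 1 so no torsion. So H_1 ≅ 0.
rank ∂_2 = 6, rank ∂_3 = 4 ⇒ b_2 = 10 − 6 − 4 = 0; all invariant factors of ∂_3 are 1 so no torsion. So H_2 ≅ 0.
rank ∂_3 = 4, rank ∂_4 = 0 ⇒ b_3 = 5 − 4 − 0 = 1. So H_3 ≅ Z.

b_0 = 1, b_1 = 0, b_2 = 0, b_3 = 1.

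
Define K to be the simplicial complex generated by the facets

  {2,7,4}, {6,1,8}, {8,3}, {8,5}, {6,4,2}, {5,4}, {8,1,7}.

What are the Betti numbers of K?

b_0 = 1, b_1 = 2, b_2 = 0.

Take the total order 1 < 2 < 3 < 4 < 5 < 6 < 7 < 8 on the vertex set. Then K (dimension 2) consists of the simplices:

  0-simplices (8): [1], [2], [3], [4], [5], [6], [7], [8]
  1-simplices (13): [1,6], [1,7], [1,8], [2,4], [2,6], [2,7], [3,8], [4,5], [4,6], [4,7], [5,8], [6,8], [7,8]
  2-simplices (4): [1,6,8], [1,7,8], [2,4,6], [2,4,7]

Hence C_0 ≅ Z^8, C_1 ≅ Z^13, C_2 ≅ Z^4.

The boundary map ∂_1: C_1 → C_0 maps an edge to its endpoints' difference, ∂[p,q] = q − p. For instance
  ∂[5,8] = [8] − [5].
The 8×13 boundary matrix has rank 7 and Smith normal form diag(1,1,1,1,1,1,1).

∂_2: C_2 → C_1 sends each 2-simplex [p,q,r] to [q,r] − [p,r] + [p,q]. For instance
  ∂[2,4,7] = [4,7] − [2,7] + [2,4],
  ∂[1,6,8] = [6,8] − [1,8] + [1,6].
The resulting 13×4 matrix has rank 4, and its Smith normal form has invariant factors (1,1,1,1).

From H_k ≅ ker(∂_k) / im(∂_{k+1}) we obtain:

  H_0: rank C_0 − rank ∂_1 = 8 − 7 = 1, and the invariant factors of ∂_1 are all 1, so H_0 = Z.
  H_1: rank ker ∂_1 − rank ∂_2 = (13 − 7) − 4 = 2, and the invariant factors of ∂_2 are all 1, so H_1 = Z^2.
  H_2: rank ker ∂_2 − rank ∂_3 = (4 − 4) − 0 = 0, and there is no ∂_3, so H_2 = 0.

Hence the Betti numbers are b_0 = 1, b_1 = 2, b_2 = 0.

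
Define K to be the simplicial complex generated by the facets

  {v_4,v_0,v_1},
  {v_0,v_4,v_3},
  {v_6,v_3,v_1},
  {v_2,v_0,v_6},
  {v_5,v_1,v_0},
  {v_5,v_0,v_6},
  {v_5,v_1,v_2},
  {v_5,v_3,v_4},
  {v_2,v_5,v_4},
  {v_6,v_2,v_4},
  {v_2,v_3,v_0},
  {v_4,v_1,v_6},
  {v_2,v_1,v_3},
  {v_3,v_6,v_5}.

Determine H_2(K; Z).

Fix the vertex order v_0 < v_1 < v_2 < v_3 < v_4 < v_5 < v_6 and write every simplex with vertices in increasing order. Then dim K = 2 and the simplices of K are:

  0-simplices (7): [v_0], [v_1], [v_2], [v_3], [v_4], [v_5], [v_6]
  1-simplices (21): (21 of them)
  2-simplices (14): (14 of them)

so the chain groups are C_0 ≅ Z^7, C_1 ≅ Z^21, C_2 ≅ Z^14.

∂_1: C_1 → C_0 is given by ∂[p,q] = [q] − [p]. For instance
  ∂[v_2,v_4] = [v_4] − [v_2].
The resulting 7×21 matrix has rank 6, and its Smith normal form has invariant factors (1,1,1,1,1,1).

∂_2: C_2 → C_1 sends each 2-simplex [p,q,r] to [q,r] − [p,r] + [p,q]. For instance
  ∂[v_2,v_4,v_6] = [v_4,v_6] − [v_2,v_6] + [v_2,v_4],
  ∂[v_0,v_1,v_5] = [v_1,v_5] − [v_0,v_5] + [v_0,v_1].
The resulting 21×14 matrix has rank 13, and its Smith normal form has invariant factors (1,1,1,1,1,1,1,1,1,1,1,1,1).

Now H_k = ker ∂_k / im ∂_{k+1}, so:

  H_2: rank ker ∂_2 − rank ∂_3 = (14 − 13) − 0 = 1, and there is no ∂_3, so H_2 = Z.

H_2 = Z.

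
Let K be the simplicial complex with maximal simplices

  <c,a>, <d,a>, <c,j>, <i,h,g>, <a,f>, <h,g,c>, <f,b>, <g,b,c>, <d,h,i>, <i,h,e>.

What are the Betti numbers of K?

b_0 = 1, b_1 = 2, b_2 = 0.

Fix the vertex order a < b < c < d < e < f < g < h < i < j and write every simplex with vertices in increasing order. Then dim K = 2 and the simplices of K are:

  0-simplices (10): a, b, c, d, e, f, g, h, i, j
  1-simplices (16): ac, ad, af, bc, bf, bg, cg, ch, cj, dh, di, eh, ei, gh, gi, hi
  2-simplices (5): bcg, cgh, dhi, ehi, ghi

Hence C_0 ≅ Z^10, C_1 ≅ Z^16, C_2 ≅ Z^5.

The boundary map ∂_1: C_1 → C_0 is given by ∂[p,q] = [q] − [p]. For instance
  ∂ei = i − e.
The 10×16 boundary matrix has rank 9 and Smith normal form diag(1,1,1,1,1,1,1,1,1).

The boundary map ∂_2: C_2 → C_1 maps a triangle to the signed sum of its edges. For instance
  ∂bcg = cg − bg + bc,
  ∂cgh = gh − ch + cg.
The 16×5 boundary matrix has rank 5 and Smith normal form diag(1,1,1,1,1).

Now H_k = ker ∂_k / im ∂_{k+1}, so:

  H_0: rank C_0 − rank ∂_1 = 10 − 9 = 1, and the invariant factors of ∂_1 are all 1, so H_0 ≅ Z.
  H_1: rank ker ∂_1 − rank ∂_2 = (16 − 9) − 5 = 2, and the invariant factors of ∂_2 are all 1, so H_1 ≅ Z^2.
  H_2: rank ker ∂_2 − rank ∂_3 = (5 − 5) − 0 = 0, and there is no ∂_3, so H_2 ≅ 0.

As a check, the Euler characteristic is 10 − 16 + 5 = -1, which agrees with 1 − 2 + 0 = -1.

Hence the Betti numbers are b_0 = 1, b_1 = 2, b_2 = 0.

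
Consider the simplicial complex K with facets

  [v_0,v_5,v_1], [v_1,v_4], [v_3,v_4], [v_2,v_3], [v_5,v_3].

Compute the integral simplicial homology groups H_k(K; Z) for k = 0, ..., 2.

H_0 = Z,  H_1 = Z,  H_2 = 0.

Fix the vertex order v_0 < v_1 < v_2 < v_3 < v_4 < v_5 and write every simplex with vertices in increasing order. Then dim K = 2 and the simplices of K are:

  0-simplices (6): [v_0], [v_1], [v_2], [v_3], [v_4], [v_5]
  1-simplices (7): [v_0,v_1], [v_0,v_5], [v_1,v_4], [v_1,v_5], [v_2,v_3], [v_3,v_4], [v_3,v_5]
  2-simplices (1): [v_0,v_1,v_5]

so the chain groups are C_0 ≅ Z^6, C_1 ≅ Z^7, C_2 ≅ Z^1.

∂_1: C_1 → C_0 sends each edge [p,q] (with p < q) to q − p.
This gives a 6×7 integer matrix of rank 5; reducing to Smith normal form yields diagonal entries (1,1,1,1,1).

The boundary map ∂_2: C_2 → C_1 maps a triangle to the signed sum of its edges. For instance
  ∂[v_0,v_1,v_5] = [v_1,v_5] − [v_0,v_5] + [v_0,v_1].
This gives a 7×1 integer matrix of rank 1; reducing to Smith normal form yields diagonal entries (1).

Reading off H_k = ker ∂_k / im ∂_{k+1}:

  H_0: rank C_0 − rank ∂_1 = 6 − 5 = 1, and the invariant factors of ∂_1 are all 1, so H_0 = Z.
  H_1: rank ker ∂_1 − rank ∂_2 = (7 − 5) − 1 = 1, and the invariant factors of ∂_2 are all 1, so H_1 = Z.
  H_2: rank ker ∂_2 − rank ∂_3 = (1 − 1) − 0 = 0, and there is no ∂_3, so H_2 = 0.

As a check, the Euler characteristic is 6 − 7 + 1 = 0, which agrees with 1 − 1 + 0 = 0.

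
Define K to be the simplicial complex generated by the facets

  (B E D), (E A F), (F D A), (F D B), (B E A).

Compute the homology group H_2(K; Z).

We work with the vertex ordering A < B < D < E < F. The simplices of K, each written with vertices in increasing order, are:

  0-simplices (5): A, B, D, E, F
  1-simplices (10): AB, AD, AE, AF, BD, BE, BF, DE, DF, EF
  2-simplices (5): ABE, ADF, AEF, BDE, BDF

Hence C_0 ≅ Z^5, C_1 ≅ Z^10, C_2 ≅ Z^5.

∂_1: C_1 → C_0 sends each edge [p,q] (with p < q) to q − p. For instance
  ∂EF = F − E.
This gives a 5×10 integer matrix of rank 4; reducing to Smith normal form yields diagonal entries (1,1,1,1).

The boundary map ∂_2: C_2 → C_1 maps a triangle to the signed sum of its edges. For instance
  ∂ABE = BE − AE + AB,
  ∂BDE = DE − BE + BD.
The 10×5 boundary matrix has rank 5 and Smith normal form diag(1,1,1,1,1).

From H_k ≅ ker(∂_k) / im(∂_{k+1}) we obtain:

  H_2: rank ker ∂_2 − rank ∂_3 = (5 − 5) − 0 = 0, and there is no ∂_3, so H_2 ≅ 0.

(K is a triangulation of the Möbius band.)

H_2 ≅ 0.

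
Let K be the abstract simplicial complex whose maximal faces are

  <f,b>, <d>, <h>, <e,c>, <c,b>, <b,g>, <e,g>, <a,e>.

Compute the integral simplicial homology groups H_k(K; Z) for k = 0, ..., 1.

K has 8 vertices, 6 edges.
rank ∂_0 = 0, rank ∂_1 = 5 ⇒ b_0 = 8 − 0 − 5 = 3; all invariant factors of ∂_1 are 1 so no torsion. So H_0 = Z^3.
rank ∂_1 = 5, rank ∂_2 = 0 ⇒ b_1 = 6 − 5 − 0 = 1. So H_1 = Z.

H_0 ≅ Z^3,  H_1 ≅ Z.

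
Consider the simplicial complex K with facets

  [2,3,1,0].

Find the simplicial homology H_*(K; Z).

Fix the vertex order 0 < 1 < 2 < 3 and write every simplex with vertices in increasing order. Then dim K = 3 and the simplices of K are:

  0-simplices (4): [0], [1], [2], [3]
  1-simplices (6): [0,1], [0,2], [0,3], [1,2], [1,3], [2,3]
  2-simplices (4): [0,1,2], [0,1,3], [0,2,3], [1,2,3]
  3-simplices (1): [0,1,2,3]

Hence C_0 ≅ Z^4, C_1 ≅ Z^6, C_2 ≅ Z^4, C_3 ≅ Z^1.

∂_1: C_1 → C_0 maps an edge to its endpoints' difference, ∂[p,q] = q − p.
As a 4×6 matrix over Z this has rank 3, with invariant factors (1,1,1).

∂_2: C_2 → C_1 sends each 2-simplex [p,q,r] to [q,r] − [p,r] + [p,q]. For instance
  ∂[0,1,3] = [1,3] − [0,3] + [0,1],
  ∂[0,2,3] = [2,3] − [0,3] + [0,2].
As a 6×4 matrix over Z this has rank 3, with invariant factors (1,1,1).

Boundary ∂_3: C_3 → C_2 sends each 3-simplex σ to the alternating sum Σ_i (−1)^i (σ with its i-th vertex removed). For instance
  ∂[0,1,2,3] = [1,2,3] − [0,2,3] + [0,1,3] − [0,1,2].
As a 4×1 matrix over Z this has rank 1, with invariant factors (1).

Reading off H_k = ker ∂_k / im ∂_{k+1}:

  H_0: rank C_0 − rank ∂_1 = 4 − 3 = 1, and the invariant factors of ∂_1 are all 1, so H_0 = Z.
  H_1: rank ker ∂_1 − rank ∂_2 = (6 − 3) − 3 = 0, and the invariant factors of ∂_2 are all 1, so H_1 = 0.
  H_2: rank ker ∂_2 − rank ∂_3 = (4 − 3) − 1 = 0, and the invariant factors of ∂_3 are all 1, so H_2 = 0.
  H_3: rank ker ∂_3 − rank ∂_4 = (1 − 1) − 0 = 0, and there is no ∂_4, so H_3 = 0.

H_0 ≅ Z,  H_1 = 0,  H_2 = 0,  H_3 = 0.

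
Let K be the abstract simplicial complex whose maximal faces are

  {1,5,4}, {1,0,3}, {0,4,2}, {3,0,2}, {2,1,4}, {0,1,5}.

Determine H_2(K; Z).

We work with the vertex ordering 0 < 1 < 2 < 3 < 4 < 5. The simplices of K, each written with vertices in increasing order, are:

  0-simplices (6): [0], [1], [2], [3], [4], [5]
  1-simplices (12): [0,1], [0,2], [0,3], [0,4], [0,5], [1,2], [1,3], [1,4], [1,5], [2,3], [2,4], [4,5]
  2-simplices (6): [0,1,3], [0,1,5], [0,2,3], [0,2,4], [1,2,4], [1,4,5]

so the chain groups are C_0 ≅ Z^6, C_1 ≅ Z^12, C_2 ≅ Z^6.

The boundary map ∂_1: C_1 → C_0 is given by ∂[p,q] = [q] − [p].
This gives a 6×12 integer matrix of rank 5; reducing to Smith normal form yields diagonal entries (1,1,1,1,1).

∂_2: C_2 → C_1 maps a triangle to the signed sum of its edges. For instance
  ∂[1,2,4] = [2,4] − [1,4] + [1,2],
  ∂[0,1,3] = [1,3] − [0,3] + [0,1].
As a 12×6 matrix over Z this has rank 6, with invariant factors (1,1,1,1,1,1).

Computing H_k = (kernel of ∂_k) / (image of ∂_{k+1}):

  H_2: rank ker ∂_2 − rank ∂_3 = (6 − 6) − 0 = 0, and there is no ∂_3, so H_2 = 0.

H_2 = 0.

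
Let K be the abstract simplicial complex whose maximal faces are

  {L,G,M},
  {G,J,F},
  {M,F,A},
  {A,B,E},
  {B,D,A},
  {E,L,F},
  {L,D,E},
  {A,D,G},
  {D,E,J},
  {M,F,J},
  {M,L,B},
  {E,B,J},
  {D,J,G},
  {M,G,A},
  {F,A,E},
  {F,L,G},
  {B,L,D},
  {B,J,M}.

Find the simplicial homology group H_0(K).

H_0 ≅ Z.

K has 9 vertices, 27 edges, 18 triangles.
rank ∂_0 = 0, rank ∂_1 = 8 ⇒ b_0 = 9 − 0 − 8 = 1; all invariant factors of ∂_1 are 1 so no torsion. So H_0 = Z.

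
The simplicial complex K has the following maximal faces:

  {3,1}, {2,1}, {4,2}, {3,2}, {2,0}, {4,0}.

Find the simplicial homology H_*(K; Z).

H_0 = Z,  H_1 = Z^2.

Order the vertices as 0 < 1 < 2 < 3 < 4. Listing each simplex with vertices in this order, K has dimension 1 with simplices:

  0-simplices (5): [0], [1], [2], [3], [4]
  1-simplices (6): [0,2], [0,4], [1,2], [1,3], [2,3], [2,4]

so the chain groups are C_0 ≅ Z^5, C_1 ≅ Z^6.

∂_1: C_1 → C_0 maps an edge to its endpoints' difference, ∂[p,q] = q − p. For instance
  ∂[0,4] = [4] − [0].
The 5×6 boundary matrix has rank 4 and Smith normal form diag(1,1,1,1).

From H_k ≅ ker(∂_k) / im(∂_{k+1}) we obtain:

  H_0: rank C_0 − rank ∂_1 = 5 − 4 = 1, and the invariant factors of ∂_1 are all 1, so H_0 = Z.
  H_1: rank ker ∂_1 − rank ∂_2 = (6 − 4) − 0 = 2, and there is no ∂_2, so H_1 = Z^2.

(K is a triangulation of a wedge of 2 circles.)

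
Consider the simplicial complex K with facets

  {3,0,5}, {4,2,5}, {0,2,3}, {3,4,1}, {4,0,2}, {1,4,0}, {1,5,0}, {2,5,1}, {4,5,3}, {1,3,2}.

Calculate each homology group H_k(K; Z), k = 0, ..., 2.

H_0 ≅ Z,  H_1 ≅ Z/2Z,  H_2 = 0.

Order the vertices as 0 < 1 < 2 < 3 < 4 < 5. Listing each simplex with vertices in this order, K has dimension 2 with simplices:

  0-simplices (6): [0], [1], [2], [3], [4], [5]
  1-simplices (15): [0,1], [0,2], [0,3], [0,4], [0,5], [1,2], [1,3], [1,4], [1,5], [2,3], [2,4], [2,5], [3,4], [3,5], [4,5]
  2-simplices (10): [0,1,4], [0,1,5], [0,2,3], [0,2,4], [0,3,5], [1,2,3], [1,2,5], [1,3,4], [2,4,5], [3,4,5]

Hence C_0 ≅ Z^6, C_1 ≅ Z^15, C_2 ≅ Z^10.

The boundary map ∂_1: C_1 → C_0 is given by ∂[p,q] = [q] − [p]. For instance
  ∂[2,3] = [3] − [2].
The resulting 6×15 matrix has rank 5, and its Smith normal form has invariant factors (1,1,1,1,1).

∂_2: C_2 → C_1 maps a triangle to the signed sum of its edges. For instance
  ∂[3,4,5] = [4,5] − [3,5] + [3,4],
  ∂[1,2,5] = [2,5] − [1,5] + [1,2].
The 15×10 boundary matrix has rank 10 and Smith normal form diag(1,1,1,1,1,1,1,1,1,2).

From H_k ≅ ker(∂_k) / im(∂_{k+1}) we obtain:

  H_0: rank C_0 − rank ∂_1 = 6 − 5 = 1, and the invariant factors of ∂_1 are all 1, so H_0 = Z.
  H_1: rank ker ∂_1 − rank ∂_2 = (15 − 5) − 10 = 0, and ∂_2 has invariant factor 2 > 1, so H_1 = Z/2Z.
  H_2: rank ker ∂_2 − rank ∂_3 = (10 − 10) − 0 = 0, and there is no ∂_3, so H_2 = 0.

(K is a triangulation of the real projective plane RP^2.)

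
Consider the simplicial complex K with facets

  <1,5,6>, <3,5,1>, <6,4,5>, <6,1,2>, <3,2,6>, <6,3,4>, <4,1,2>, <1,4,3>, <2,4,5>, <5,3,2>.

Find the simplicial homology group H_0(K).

Order the vertices as 1 < 2 < 3 < 4 < 5 < 6. Listing each simplex with vertices in this order, K has dimension 2 with simplices:

  0-simplices (6): [1], [2], [3], [4], [5], [6]
  1-simplices (15): [1,2], [1,3], [1,4], [1,5], [1,6], [2,3], [2,4], [2,5], [2,6], [3,4], [3,5], [3,6], [4,5], [4,6], [5,6]
  2-simplices (10): [1,2,4], [1,2,6], [1,3,4], [1,3,5], [1,5,6], [2,3,5], [2,3,6], [2,4,5], [3,4,6], [4,5,6]

Hence C_0 ≅ Z^6, C_1 ≅ Z^15, C_2 ≅ Z^10.

Boundary ∂_1: C_1 → C_0 maps an edge to its endpoints' difference, ∂[p,q] = q − p.
This gives a 6×15 integer matrix of rank 5; reducing to Smith normal form yields diagonal entries (1,1,1,1,1).

∂_2: C_2 → C_1 maps a triangle to the signed sum of its edges. For instance
  ∂[2,4,5] = [4,5] − [2,5] + [2,4],
  ∂[2,3,6] = [3,6] − [2,6] + [2,3].
The 15×10 boundary matrix has rank 10 and Smith normal form diag(1,1,1,1,1,1,1,1,1,2).

Computing H_k = (kernel of ∂_k) / (image of ∂_{k+1}):

  H_0: rank C_0 − rank ∂_1 = 6 − 5 = 1, and the invariant factors of ∂_1 are all 1, so H_0 = Z.

H_0 ≅ Z.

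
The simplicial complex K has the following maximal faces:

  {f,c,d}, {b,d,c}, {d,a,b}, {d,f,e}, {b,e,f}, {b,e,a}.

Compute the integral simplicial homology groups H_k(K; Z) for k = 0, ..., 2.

H_0 ≅ Z,  H_1 ≅ Z,  H_2 = 0.

Fix the vertex order a < b < c < d < e < f and write every simplex with vertices in increasing order. Then dim K = 2 and the simplices of K are:

  0-simplices (6): a, b, c, d, e, f
  1-simplices (12): ab, ad, ae, bc, bd, be, bf, cd, cf, de, df, ef
  2-simplices (6): abd, abe, bcd, bef, cdf, def

so the chain groups are C_0 ≅ Z^6, C_1 ≅ Z^12, C_2 ≅ Z^6.

Boundary ∂_1: C_1 → C_0 maps an edge to its endpoints' difference, ∂[p,q] = q − p. For instance
  ∂bf = f − b.
This gives a 6×12 integer matrix of rank 5; reducing to Smith normal form yields diagonal entries (1,1,1,1,1).

The boundary map ∂_2: C_2 → C_1 acts by ∂[p,q,r] = [q,r] − [p,r] + [p,q]. For instance
  ∂cdf = df − cf + cd,
  ∂abd = bd − ad + ab.
As a 12×6 matrix over Z this has rank 6, with invariant factors (1,1,1,1,1,1).

Now H_k = ker ∂_k / im ∂_{k+1}, so:

  H_0: rank C_0 − rank ∂_1 = 6 − 5 = 1, and the invariant factors of ∂_1 are all 1, so H_0 ≅ Z.
  H_1: rank ker ∂_1 − rank ∂_2 = (12 − 5) − 6 = 1, and the invariant factors of ∂_2 are all 1, so H_1 ≅ Z.
  H_2: rank ker ∂_2 − rank ∂_3 = (6 − 6) − 0 = 0, and there is no ∂_3, so H_2 ≅ 0.

(K is a triangulation of the cylinder S^1 x I.)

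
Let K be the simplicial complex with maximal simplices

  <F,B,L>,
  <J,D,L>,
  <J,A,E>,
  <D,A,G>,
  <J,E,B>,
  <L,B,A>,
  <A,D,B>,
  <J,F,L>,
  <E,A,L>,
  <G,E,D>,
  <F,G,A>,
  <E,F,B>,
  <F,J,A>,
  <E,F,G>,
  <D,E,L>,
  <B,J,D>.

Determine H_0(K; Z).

Take the total order A < B < D < E < F < G < J < L on the vertex set. Then K (dimension 2) consists of the simplices:

  0-simplices (8): A, B, D, E, F, G, J, L
  1-simplices (24): AB, AD, AE, AF, AG, AJ, AL, BD, BE, BF, BJ, BL, DE, DG, DJ, DL, EF, EG, EJ, EL, FG, FJ, FL, JL
  2-simplices (16): ABD, ABL, ADG, AEJ, AEL, AFG, AFJ, BDJ, BEF, BEJ, BFL, DEG, DEL, DJL, EFG, FJL

giving chain groups C_0 ≅ Z^8, C_1 ≅ Z^24, C_2 ≅ Z^16.

The boundary map ∂_1: C_1 → C_0 is given by ∂[p,q] = [q] − [p]. For instance
  ∂DL = L − D.
This gives a 8×24 integer matrix of rank 7; reducing to Smith normal form yields diagonal entries (1,1,1,1,1,1,1).

The boundary map ∂_2: C_2 → C_1 acts by ∂[p,q,r] = [q,r] − [p,r] + [p,q]. For instance
  ∂DJL = JL − DL + DJ,
  ∂FJL = JL − FL + FJ.
The resulting 24×16 matrix has rank 15, and its Smith normal form has invariant factors (1,1,1,1,1,1,1,1,1,1,1,1,1,1,1).

From H_k ≅ ker(∂_k) / im(∂_{k+1}) we obtain:

  H_0: rank C_0 − rank ∂_1 = 8 − 7 = 1, and the invariant factors of ∂_1 are all 1, so H_0 = Z.

H_0 ≅ Z.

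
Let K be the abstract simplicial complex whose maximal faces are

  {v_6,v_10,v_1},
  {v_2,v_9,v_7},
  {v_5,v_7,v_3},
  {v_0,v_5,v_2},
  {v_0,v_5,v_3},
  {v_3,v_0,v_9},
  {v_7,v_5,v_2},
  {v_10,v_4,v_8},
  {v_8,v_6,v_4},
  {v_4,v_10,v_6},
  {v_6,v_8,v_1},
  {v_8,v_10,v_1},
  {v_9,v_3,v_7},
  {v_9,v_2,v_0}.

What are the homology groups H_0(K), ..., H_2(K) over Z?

Take the total order v_0 < v_1 < v_2 < v_3 < v_4 < v_5 < v_6 < v_7 < v_8 < v_9 < v_10 on the vertex set. Then K (dimension 2) consists of the simplices:

  0-simplices (11): [v_0], [v_1], [v_2], [v_3], [v_4], [v_5], [v_6], [v_7], [v_8], [v_9], [v_10]
  1-simplices (21): (21 of them)
  2-simplices (14): (14 of them)

Hence C_0 ≅ Z^11, C_1 ≅ Z^21, C_2 ≅ Z^14.

∂_1: C_1 → C_0 sends each edge [p,q] (with p < q) to q − p.
As a 11×21 matrix over Z this has rank 9, with invariant factors (1,1,1,1,1,1,1,1,1).

∂_2: C_2 → C_1 maps a triangle to the signed sum of its edges. For instance
  ∂[v_4,v_6,v_10] = [v_6,v_10] − [v_4,v_10] + [v_4,v_6],
  ∂[v_3,v_5,v_7] = [v_5,v_7] − [v_3,v_7] + [v_3,v_5].
This gives a 21×14 integer matrix of rank 12; reducing to Smith normal form yields diagonal entries (1,1,1,1,1,1,1,1,1,1,1,1).

Computing H_k = (kernel of ∂_k) / (image of ∂_{k+1}):

  H_0: rank C_0 − rank ∂_1 = 11 − 9 = 2, and the invariant factors of ∂_1 are all 1, so H_0 ≅ Z^2.
  H_1: rank ker ∂_1 − rank ∂_2 = (21 − 9) − 12 = 0, and the invariant factors of ∂_2 are all 1, so H_1 ≅ 0.
  H_2: rank ker ∂_2 − rank ∂_3 = (14 − 12) − 0 = 2, and there is no ∂_3, so H_2 ≅ Z^2.

As a check, the Euler characteristic is 11 − 21 + 14 = 4, which agrees with 2 − 0 + 2 = 4.

H_0 ≅ Z^2,  H_1 = 0,  H_2 ≅ Z^2.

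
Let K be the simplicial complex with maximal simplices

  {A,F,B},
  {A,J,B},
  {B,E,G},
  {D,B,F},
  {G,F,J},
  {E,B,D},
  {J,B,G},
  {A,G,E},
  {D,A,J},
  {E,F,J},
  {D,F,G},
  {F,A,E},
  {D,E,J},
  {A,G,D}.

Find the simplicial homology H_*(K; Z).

H_0 ≅ Z,  H_1 ≅ Z^2,  H_2 ≅ Z.

Fix the vertex order A < B < D < E < F < G < J and write every simplex with vertices in increasing order. Then dim K = 2 and the simplices of K are:

  0-simplices (7): A, B, D, E, F, G, J
  1-simplices (21): AB, AD, AE, AF, AG, AJ, BD, BE, BF, BG, BJ, DE, DF, DG, DJ, EF, EG, EJ, FG, FJ, GJ
  2-simplices (14): ABF, ABJ, ADG, ADJ, AEF, AEG, BDE, BDF, BEG, BGJ, DEJ, DFG, EFJ, FGJ

giving chain groups C_0 ≅ Z^7, C_1 ≅ Z^21, C_2 ≅ Z^14.

∂_1: C_1 → C_0 maps an edge to its endpoints' difference, ∂[p,q] = q − p. For instance
  ∂FG = G − F.
This gives a 7×21 integer matrix of rank 6; reducing to Smith normal form yields diagonal entries (1,1,1,1,1,1).

Boundary ∂_2: C_2 → C_1 acts by ∂[p,q,r] = [q,r] − [p,r] + [p,q]. For instance
  ∂ABF = BF − AF + AB,
  ∂BGJ = GJ − BJ + BG.
The 21×14 boundary matrix has rank 13 and Smith normal form diag(1,1,1,1,1,1,1,1,1,1,1,1,1).

Now H_k = ker ∂_k / im ∂_{k+1}, so:

  H_0: rank C_0 − rank ∂_1 = 7 − 6 = 1, and the invariant factors of ∂_1 are all 1, so H_0 = Z.
  H_1: rank ker ∂_1 − rank ∂_2 = (21 − 6) − 13 = 2, and the invariant factors of ∂_2 are all 1, so H_1 = Z^2.
  H_2: rank ker ∂_2 − rank ∂_3 = (14 − 13) − 0 = 1, and there is no ∂_3, so H_2 = Z.

As a check, the Euler characteristic is 7 − 21 + 14 = 0, which agrees with 1 − 2 + 1 = 0.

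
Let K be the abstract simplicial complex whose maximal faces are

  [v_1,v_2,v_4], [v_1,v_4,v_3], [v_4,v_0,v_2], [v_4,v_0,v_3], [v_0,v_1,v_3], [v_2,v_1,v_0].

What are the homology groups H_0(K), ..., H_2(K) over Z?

H_0 ≅ Z,  H_1 = 0,  H_2 ≅ Z.

Fix the vertex order v_0 < v_1 < v_2 < v_3 < v_4 and write every simplex with vertices in increasing order. Then dim K = 2 and the simplices of K are:

  0-simplices (5): [v_0], [v_1], [v_2], [v_3], [v_4]
  1-simplices (9): [v_0,v_1], [v_0,v_2], [v_0,v_3], [v_0,v_4], [v_1,v_2], [v_1,v_3], [v_1,v_4], [v_2,v_4], [v_3,v_4]
  2-simplices (6): [v_0,v_1,v_2], [v_0,v_1,v_3], [v_0,v_2,v_4], [v_0,v_3,v_4], [v_1,v_2,v_4], [v_1,v_3,v_4]

so the chain groups are C_0 ≅ Z^5, C_1 ≅ Z^9, C_2 ≅ Z^6.

Boundary ∂_1: C_1 → C_0 sends each edge [p,q] (with p < q) to q − p. For instance
  ∂[v_0,v_3] = [v_3] − [v_0].
As a 5×9 matrix over Z this has rank 4, with invariant factors (1,1,1,1).

Boundary ∂_2: C_2 → C_1 acts by ∂[p,q,r] = [q,r] − [p,r] + [p,q]. For instance
  ∂[v_1,v_2,v_4] = [v_2,v_4] − [v_1,v_4] + [v_1,v_2],
  ∂[v_0,v_2,v_4] = [v_2,v_4] − [v_0,v_4] + [v_0,v_2].
This gives a 9×6 integer matrix of rank 5; reducing to Smith normal form yields diagonal entries (1,1,1,1,1).

From H_k ≅ ker(∂_k) / im(∂_{k+1}) we obtain:

  H_0: rank C_0 − rank ∂_1 = 5 − 4 = 1, and the invariant factors of ∂_1 are all 1, so H_0 = Z.
  H_1: rank ker ∂_1 − rank ∂_2 = (9 − 4) − 5 = 0, and the invariant factors of ∂_2 are all 1, so H_1 = 0.
  H_2: rank ker ∂_2 − rank ∂_3 = (6 − 5) − 0 = 1, and there is no ∂_3, so H_2 = Z.

As a check, the Euler characteristic is 5 − 9 + 6 = 2, which agrees with 1 − 0 + 1 = 2.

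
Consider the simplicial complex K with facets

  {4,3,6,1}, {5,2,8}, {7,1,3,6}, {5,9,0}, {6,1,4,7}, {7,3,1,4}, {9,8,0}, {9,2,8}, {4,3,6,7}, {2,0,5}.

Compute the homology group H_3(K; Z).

H_3 = Z.

Order the vertices as 0 < 1 < 2 < 3 < 4 < 5 < 6 < 7 < 8 < 9. Listing each simplex with vertices in this order, K has dimension 3 with simplices:

  0-simplices (10): [0], [1], [2], [3], [4], [5], [6], [7], [8], [9]
  1-simplices (20): [0,2], [0,5], [0,8], [0,9], [1,3], [1,4], [1,6], [1,7], [2,5], [2,8], [2,9], [3,4], [3,6], [3,7], [4,6], [4,7], [5,8], [5,9], [6,7], [8,9]
  2-simplices (15): [0,2,5], [0,5,9], [0,8,9], [1,3,4], [1,3,6], [1,3,7], [1,4,6], [1,4,7], [1,6,7], [2,5,8], [2,8,9], [3,4,6], [3,4,7], [3,6,7], [4,6,7]
  3-simplices (5): [1,3,4,6], [1,3,4,7], [1,3,6,7], [1,4,6,7], [3,4,6,7]

Hence C_0 ≅ Z^10, C_1 ≅ Z^20, C_2 ≅ Z^15, C_3 ≅ Z^5.

Boundary ∂_1: C_1 → C_0 is given by ∂[p,q] = [q] − [p]. For instance
  ∂[1,4] = [4] − [1].
The 10×20 boundary matrix has rank 8 and Smith normal form diag(1,1,1,1,1,1,1,1).

∂_2: C_2 → C_1 sends each 2-simplex [p,q,r] to [q,r] − [p,r] + [p,q]. For instance
  ∂[3,4,6] = [4,6] − [3,6] + [3,4],
  ∂[1,3,4] = [3,4] − [1,4] + [1,3].
The resulting 20×15 matrix has rank 11, and its Smith normal form has invariant factors (1,1,1,1,1,1,1,1,1,1,1).

Boundary ∂_3: C_3 → C_2 sends each 3-simplex σ to the alternating sum Σ_i (−1)^i (σ with its i-th vertex removed). For instance
  ∂[1,4,6,7] = [4,6,7] − [1,6,7] + [1,4,7] − [1,4,6],
  ∂[3,4,6,7] = [4,6,7] − [3,6,7] + [3,4,7] − [3,4,6].
The 15×5 boundary matrix has rank 4 and Smith normal form diag(1,1,1,1).

Reading off H_k = ker ∂_k / im ∂_{k+1}:

  H_3: rank ker ∂_3 − rank ∂_4 = (5 − 4) − 0 = 1, and there is no ∂_4, so H_3 ≅ Z.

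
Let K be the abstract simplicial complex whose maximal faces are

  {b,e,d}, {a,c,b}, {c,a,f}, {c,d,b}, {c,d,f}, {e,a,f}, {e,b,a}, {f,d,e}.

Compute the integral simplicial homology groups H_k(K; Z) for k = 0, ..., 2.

H_0 ≅ Z,  H_1 = 0,  H_2 ≅ Z.

Fix the vertex order a < b < c < d < e < f and write every simplex with vertices in increasing order. Then dim K = 2 and the simplices of K are:

  0-simplices (6): a, b, c, d, e, f
  1-simplices (12): ab, ac, ae, af, bc, bd, be, cd, cf, de, df, ef
  2-simplices (8): abc, abe, acf, aef, bcd, bde, cdf, def

so the chain groups are C_0 ≅ Z^6, C_1 ≅ Z^12, C_2 ≅ Z^8.

The boundary map ∂_1: C_1 → C_0 is given by ∂[p,q] = [q] − [p]. For instance
  ∂ab = b − a.
This gives a 6×12 integer matrix of rank 5; reducing to Smith normal form yields diagonal entries (1,1,1,1,1).

The boundary map ∂_2: C_2 → C_1 acts by ∂[p,q,r] = [q,r] − [p,r] + [p,q]. For instance
  ∂abe = be − ae + ab,
  ∂abc = bc − ac + ab.
The 12×8 boundary matrix has rank 7 and Smith normal form diag(1,1,1,1,1,1,1).

From H_k ≅ ker(∂_k) / im(∂_{k+1}) we obtain:

  H_0: rank C_0 − rank ∂_1 = 6 − 5 = 1, and the invariant factors of ∂_1 are all 1, so H_0 = Z.
  H_1: rank ker ∂_1 − rank ∂_2 = (12 − 5) − 7 = 0, and the invariant factors of ∂_2 are all 1, so H_1 = 0.
  H_2: rank ker ∂_2 − rank ∂_3 = (8 − 7) − 0 = 1, and there is no ∂_3, so H_2 = Z.

(K is a triangulation of the 2-sphere S^2.)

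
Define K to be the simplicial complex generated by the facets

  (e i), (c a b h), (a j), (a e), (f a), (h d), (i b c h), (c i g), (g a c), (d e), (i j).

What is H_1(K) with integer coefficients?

Order the vertices as a < b < c < d < e < f < g < h < i < j. Listing each simplex with vertices in this order, K has dimension 3 with simplices:

  0-simplices (10): a, b, c, d, e, f, g, h, i, j
  1-simplices (19): ab, ac, ae, af, ag, ah, aj, bc, bh, bi, cg, ch, ci, de, dh, ei, gi, hi, ij
  2-simplices (9): abc, abh, acg, ach, bch, bci, bhi, cgi, chi
  3-simplices (2): abch, bchi

so the chain groups are C_0 ≅ Z^10, C_1 ≅ Z^19, C_2 ≅ Z^9, C_3 ≅ Z^2.

∂_1: C_1 → C_0 maps an edge to its endpoints' difference, ∂[p,q] = q − p. For instance
  ∂ei = i − e.
The resulting 10×19 matrix has rank 9, and its Smith normal form has invariant factors (1,1,1,1,1,1,1,1,1).

∂_2: C_2 → C_1 maps a triangle to the signed sum of its edges. For instance
  ∂bch = ch − bh + bc,
  ∂chi = hi − ci + ch.
The 19×9 boundary matrix has rank 7 and Smith normal form diag(1,1,1,1,1,1,1).

∂_3: C_3 → C_2 sends each 3-simplex σ to the alternating sum Σ_i (−1)^i (σ with its i-th vertex removed). For instance
  ∂bchi = chi − bhi + bci − bch,
  ∂abch = bch − ach + abh − abc.
The resulting 9×2 matrix has rank 2, and its Smith normal form has invariant factors (1,1).

Now H_k = ker ∂_k / im ∂_{k+1}, so:

  H_1: rank ker ∂_1 − rank ∂_2 = (19 − 9) − 7 = 3, and the invariant factors of ∂_2 are all 1, so H_1 = Z^3.

H_1 = Z^3.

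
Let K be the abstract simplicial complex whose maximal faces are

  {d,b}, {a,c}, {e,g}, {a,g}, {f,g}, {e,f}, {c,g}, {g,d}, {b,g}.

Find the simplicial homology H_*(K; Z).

H_0 = Z,  H_1 = Z^3.

We work with the vertex ordering a < b < c < d < e < f < g. The simplices of K, each written with vertices in increasing order, are:

  0-simplices (7): a, b, c, d, e, f, g
  1-simplices (9): ac, ag, bd, bg, cg, dg, ef, eg, fg

giving chain groups C_0 ≅ Z^7, C_1 ≅ Z^9.

∂_1: C_1 → C_0 maps an edge to its endpoints' difference, ∂[p,q] = q − p.
The 7×9 boundary matrix has rank 6 and Smith normal form diag(1,1,1,1,1,1).

Computing H_k = (kernel of ∂_k) / (image of ∂_{k+1}):

  H_0: rank C_0 − rank ∂_1 = 7 − 6 = 1, and the invariant factors of ∂_1 are all 1, so H_0 = Z.
  H_1: rank ker ∂_1 − rank ∂_2 = (9 − 6) − 0 = 3, and there is no ∂_2, so H_1 = Z^3.

(K is a triangulation of a wedge of 3 circles.)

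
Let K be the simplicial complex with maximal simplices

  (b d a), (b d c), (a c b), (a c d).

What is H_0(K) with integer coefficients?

H_0 = Z.

Fix the vertex order a < b < c < d and write every simplex with vertices in increasing order. Then dim K = 2 and the simplices of K are:

  0-simplices (4): a, b, c, d
  1-simplices (6): ab, ac, ad, bc, bd, cd
  2-simplices (4): abc, abd, acd, bcd

so the chain groups are C_0 ≅ Z^4, C_1 ≅ Z^6, C_2 ≅ Z^4.

Boundary ∂_1: C_1 → C_0 is given by ∂[p,q] = [q] − [p]. For instance
  ∂ad = d − a.
This gives a 4×6 integer matrix of rank 3; reducing to Smith normal form yields diagonal entries (1,1,1).

∂_2: C_2 → C_1 sends each 2-simplex [p,q,r] to [q,r] − [p,r] + [p,q]. For instance
  ∂abd = bd − ad + ab,
  ∂bcd = cd − bd + bc.
As a 6×4 matrix over Z this has rank 3, with invariant factors (1,1,1).

Reading off H_k = ker ∂_k / im ∂_{k+1}:

  H_0: rank C_0 − rank ∂_1 = 4 − 3 = 1, and the invariant factors of ∂_1 are all 1, so H_0 = Z.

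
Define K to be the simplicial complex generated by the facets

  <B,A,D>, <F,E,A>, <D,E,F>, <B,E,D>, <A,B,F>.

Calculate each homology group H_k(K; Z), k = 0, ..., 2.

Take the total order A < B < D < E < F on the vertex set. Then K (dimension 2) consists of the simplices:

  0-simplices (5): A, B, D, E, F
  1-simplices (10): AB, AD, AE, AF, BD, BE, BF, DE, DF, EF
  2-simplices (5): ABD, ABF, AEF, BDE, DEF

Hence C_0 ≅ Z^5, C_1 ≅ Z^10, C_2 ≅ Z^5.

∂_1: C_1 → C_0 maps an edge to its endpoints' difference, ∂[p,q] = q − p. For instance
  ∂AB = B − A.
This gives a 5×10 integer matrix of rank 4; reducing to Smith normal form yields diagonal entries (1,1,1,1).

The boundary map ∂_2: C_2 → C_1 sends each 2-simplex [p,q,r] to [q,r] − [p,r] + [p,q]. For instance
  ∂BDE = DE − BE + BD,
  ∂DEF = EF − DF + DE.
The 10×5 boundary matrix has rank 5 and Smith normal form diag(1,1,1,1,1).

Now H_k = ker ∂_k / im ∂_{k+1}, so:

  H_0: rank C_0 − rank ∂_1 = 5 − 4 = 1, and the invariant factors of ∂_1 are all 1, so H_0 ≅ Z.
  H_1: rank ker ∂_1 − rank ∂_2 = (10 − 4) − 5 = 1, and the invariant factors of ∂_2 are all 1, so H_1 ≅ Z.
  H_2: rank ker ∂_2 − rank ∂_3 = (5 − 5) − 0 = 0, and there is no ∂_3, so H_2 ≅ 0.

(K is a triangulation of the Möbius band.)

H_0 ≅ Z,  H_1 ≅ Z,  H_2 = 0.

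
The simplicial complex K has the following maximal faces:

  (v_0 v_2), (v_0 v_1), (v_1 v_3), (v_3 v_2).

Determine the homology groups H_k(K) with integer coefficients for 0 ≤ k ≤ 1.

Take the total order v_0 < v_1 < v_2 < v_3 on the vertex set. Then K (dimension 1) consists of the simplices:

  0-simplices (4): [v_0], [v_1], [v_2], [v_3]
  1-simplices (4): [v_0,v_1], [v_0,v_2], [v_1,v_3], [v_2,v_3]

giving chain groups C_0 ≅ Z^4, C_1 ≅ Z^4.

Boundary ∂_1: C_1 → C_0 is given by ∂[p,q] = [q] − [p]. For instance
  ∂[v_2,v_3] = [v_3] − [v_2].
This gives a 4×4 integer matrix of rank 3; reducing to Smith normal form yields diagonal entries (1,1,1).

Reading off H_k = ker ∂_k / im ∂_{k+1}:

  H_0: rank C_0 − rank ∂_1 = 4 − 3 = 1, and the invariant factors of ∂_1 are all 1, so H_0 ≅ Z.
  H_1: rank ker ∂_1 − rank ∂_2 = (4 − 3) − 0 = 1, and there is no ∂_2, so H_1 ≅ Z.

(K is a triangulation of the circle S^1.)

H_0 = Z,  H_1 = Z.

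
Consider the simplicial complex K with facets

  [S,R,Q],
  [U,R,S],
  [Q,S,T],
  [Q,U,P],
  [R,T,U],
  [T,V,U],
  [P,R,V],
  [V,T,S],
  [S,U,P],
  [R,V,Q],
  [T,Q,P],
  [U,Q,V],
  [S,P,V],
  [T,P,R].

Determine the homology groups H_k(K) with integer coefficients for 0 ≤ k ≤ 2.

H_0 ≅ Z,  H_1 ≅ Z^2,  H_2 ≅ Z.

Fix the vertex order P < Q < R < S < T < U < V and write every simplex with vertices in increasing order. Then dim K = 2 and the simplices of K are:

  0-simplices (7): P, Q, R, S, T, U, V
  1-simplices (21): PQ, PR, PS, PT, PU, PV, QR, QS, QT, QU, QV, RS, RT, RU, RV, ST, SU, SV, TU, TV, UV
  2-simplices (14): PQT, PQU, PRT, PRV, PSU, PSV, QRS, QRV, QST, QUV, RSU, RTU, STV, TUV

so the chain groups are C_0 ≅ Z^7, C_1 ≅ Z^21, C_2 ≅ Z^14.

Boundary ∂_1: C_1 → C_0 is given by ∂[p,q] = [q] − [p]. For instance
  ∂QU = U − Q.
This gives a 7×21 integer matrix of rank 6; reducing to Smith normal form yields diagonal entries (1,1,1,1,1,1).

The boundary map ∂_2: C_2 → C_1 maps a triangle to the signed sum of its edges. For instance
  ∂PQU = QU − PU + PQ,
  ∂PSV = SV − PV + PS.
The 21×14 boundary matrix has rank 13 and Smith normal form diag(1,1,1,1,1,1,1,1,1,1,1,1,1).

Now H_k = ker ∂_k / im ∂_{k+1}, so:

  H_0: rank C_0 − rank ∂_1 = 7 − 6 = 1, and the invariant factors of ∂_1 are all 1, so H_0 ≅ Z.
  H_1: rank ker ∂_1 − rank ∂_2 = (21 − 6) − 13 = 2, and the invariant factors of ∂_2 are all 1, so H_1 ≅ Z^2.
  H_2: rank ker ∂_2 − rank ∂_3 = (14 − 13) − 0 = 1, and there is no ∂_3, so H_2 ≅ Z.

(K is a triangulation of the torus T^2.)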